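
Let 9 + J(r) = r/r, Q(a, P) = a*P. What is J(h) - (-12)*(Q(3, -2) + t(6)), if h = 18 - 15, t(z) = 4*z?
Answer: 208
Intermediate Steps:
Q(a, P) = P*a
h = 3
J(r) = -8 (J(r) = -9 + r/r = -9 + 1 = -8)
J(h) - (-12)*(Q(3, -2) + t(6)) = -8 - (-12)*(-2*3 + 4*6) = -8 - (-12)*(-6 + 24) = -8 - (-12)*18 = -8 - 1*(-216) = -8 + 216 = 208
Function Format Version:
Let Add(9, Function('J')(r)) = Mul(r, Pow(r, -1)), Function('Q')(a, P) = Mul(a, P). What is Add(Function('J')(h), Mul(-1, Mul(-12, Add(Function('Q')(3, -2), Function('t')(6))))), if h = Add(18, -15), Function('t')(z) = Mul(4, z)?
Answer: 208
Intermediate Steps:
Function('Q')(a, P) = Mul(P, a)
h = 3
Function('J')(r) = -8 (Function('J')(r) = Add(-9, Mul(r, Pow(r, -1))) = Add(-9, 1) = -8)
Add(Function('J')(h), Mul(-1, Mul(-12, Add(Function('Q')(3, -2), Function('t')(6))))) = Add(-8, Mul(-1, Mul(-12, Add(Mul(-2, 3), Mul(4, 6))))) = Add(-8, Mul(-1, Mul(-12, Add(-6, 24)))) = Add(-8, Mul(-1, Mul(-12, 18))) = Add(-8, Mul(-1, -216)) = Add(-8, 216) = 208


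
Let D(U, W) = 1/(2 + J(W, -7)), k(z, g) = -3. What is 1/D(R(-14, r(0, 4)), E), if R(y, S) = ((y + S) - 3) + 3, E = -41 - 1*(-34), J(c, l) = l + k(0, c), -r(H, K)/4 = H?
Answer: -8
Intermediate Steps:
r(H, K) = -4*H
J(c, l) = -3 + l (J(c, l) = l - 3 = -3 + l)
E = -7 (E = -41 + 34 = -7)
R(y, S) = S + y (R(y, S) = ((S + y) - 3) + 3 = (-3 + S + y) + 3 = S + y)
D(U, W) = -⅛ (D(U, W) = 1/(2 + (-3 - 7)) = 1/(2 - 10) = 1/(-8) = -⅛)
1/D(R(-14, r(0, 4)), E) = 1/(-⅛) = -8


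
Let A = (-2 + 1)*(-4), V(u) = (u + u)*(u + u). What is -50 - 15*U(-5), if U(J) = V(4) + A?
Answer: -1070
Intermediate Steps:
V(u) = 4*u² (V(u) = (2*u)*(2*u) = 4*u²)
A = 4 (A = -1*(-4) = 4)
U(J) = 68 (U(J) = 4*4² + 4 = 4*16 + 4 = 64 + 4 = 68)
-50 - 15*U(-5) = -50 - 15*68 = -50 - 1020 = -1070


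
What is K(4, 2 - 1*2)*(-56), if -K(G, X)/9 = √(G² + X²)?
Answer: 2016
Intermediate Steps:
K(G, X) = -9*√(G² + X²)
K(4, 2 - 1*2)*(-56) = -9*√(4² + (2 - 1*2)²)*(-56) = -9*√(16 + (2 - 2)²)*(-56) = -9*√(16 + 0²)*(-56) = -9*√(16 + 0)*(-56) = -9*√16*(-56) = -9*4*(-56) = -36*(-56) = 2016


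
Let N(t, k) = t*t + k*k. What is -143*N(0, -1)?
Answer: -143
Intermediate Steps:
N(t, k) = k**2 + t**2 (N(t, k) = t**2 + k**2 = k**2 + t**2)
-143*N(0, -1) = -143*((-1)**2 + 0**2) = -143*(1 + 0) = -143*1 = -143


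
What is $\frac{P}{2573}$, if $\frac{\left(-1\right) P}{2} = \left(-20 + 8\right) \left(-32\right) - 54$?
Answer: $- \frac{660}{2573} \approx -0.25651$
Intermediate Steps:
$P = -660$ ($P = - 2 \left(\left(-20 + 8\right) \left(-32\right) - 54\right) = - 2 \left(\left(-12\right) \left(-32\right) - 54\right) = - 2 \left(384 - 54\right) = \left(-2\right) 330 = -660$)
$\frac{P}{2573} = - \frac{660}{2573}$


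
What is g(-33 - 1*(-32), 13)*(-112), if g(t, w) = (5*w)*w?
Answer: -94640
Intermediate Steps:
g(t, w) = 5*w²
g(-33 - 1*(-32), 13)*(-112) = (5*13²)*(-112) = (5*169)*(-112) = 845*(-112) = -94640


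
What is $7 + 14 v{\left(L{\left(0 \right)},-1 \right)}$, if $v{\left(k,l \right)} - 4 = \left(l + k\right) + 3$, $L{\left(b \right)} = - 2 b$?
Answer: $91$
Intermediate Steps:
$v{\left(k,l \right)} = 7 + k + l$ ($v{\left(k,l \right)} = 4 + \left(\left(l + k\right) + 3\right) = 4 + \left(\left(k + l\right) + 3\right) = 4 + \left(3 + k + l\right) = 7 + k + l$)
$7 + 14 v{\left(L{\left(0 \right)},-1 \right)} = 7 + 14 \left(7 - 0 - 1\right) = 7 + 14 \left(7 + 0 - 1\right) = 7 + 14 \cdot 6 = 7 + 84 = 91$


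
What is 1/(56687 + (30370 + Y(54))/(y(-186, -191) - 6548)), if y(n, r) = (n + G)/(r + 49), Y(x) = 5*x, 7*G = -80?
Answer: 650733/36885055955 ≈ 1.7642e-5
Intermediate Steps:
G = -80/7 (G = (1/7)*(-80) = -80/7 ≈ -11.429)
y(n, r) = (-80/7 + n)/(49 + r) (y(n, r) = (n - 80/7)/(r + 49) = (-80/7 + n)/(49 + r))
1/(56687 + (30370 + Y(54))/(y(-186, -191) - 6548)) = 1/(56687 + (30370 + 5*54)/((-80/7 - 186)/(49 - 191) - 6548)) = 1/(56687 + (30370 + 270)/(-1382/7/(-142) - 6548)) = 1/(56687 + 30640/(-1/142*(-1382/7) - 6548)) = 1/(56687 + 30640/(691/497 - 6548)) = 1/(56687 + 30640/(-3253665/497)) = 1/(56687 + 30640*(-497/3253665)) = 1/(56687 - 3045616/650733) = 1/(36885055955/650733) = 650733/36885055955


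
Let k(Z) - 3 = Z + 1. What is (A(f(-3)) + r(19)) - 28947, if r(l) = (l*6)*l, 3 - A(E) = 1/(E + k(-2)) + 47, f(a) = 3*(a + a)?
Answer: -429199/16 ≈ -26825.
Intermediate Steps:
f(a) = 6*a (f(a) = 3*(2*a) = 6*a)
k(Z) = 4 + Z (k(Z) = 3 + (Z + 1) = 3 + (1 + Z) = 4 + Z)
A(E) = -44 - 1/(2 + E) (A(E) = 3 - (1/(E + (4 - 2)) + 47) = 3 - (1/(E + 2) + 47) = 3 - (1/(2 + E) + 47) = 3 - (47 + 1/(2 + E)) = 3 + (-47 - 1/(2 + E)) = -44 - 1/(2 + E))
r(l) = 6*l**2 (r(l) = (6*l)*l = 6*l**2)
(A(f(-3)) + r(19)) - 28947 = ((-89 - 264*(-3))/(2 + 6*(-3)) + 6*19**2) - 28947 = ((-89 - 44*(-18))/(2 - 18) + 6*361) - 28947 = ((-89 + 792)/(-16) + 2166) - 28947 = (-1/16*703 + 2166) - 28947 = (-703/16 + 2166) - 28947 = 33953/16 - 28947 = -429199/16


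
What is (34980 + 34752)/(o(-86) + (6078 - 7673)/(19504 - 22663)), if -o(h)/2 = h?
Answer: 220283388/544943 ≈ 404.23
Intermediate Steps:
o(h) = -2*h
(34980 + 34752)/(o(-86) + (6078 - 7673)/(19504 - 22663)) = (34980 + 34752)/(-2*(-86) + (6078 - 7673)/(19504 - 22663)) = 69732/(172 - 1595/(-3159)) = 69732/(172 - 1595*(-1/3159)) = 69732/(172 + 1595/3159) = 69732/(544943/3159) = 69732*(3159/544943) = 220283388/544943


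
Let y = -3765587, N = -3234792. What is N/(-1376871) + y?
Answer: -1728241434495/458957 ≈ -3.7656e+6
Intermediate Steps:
N/(-1376871) + y = -3234792/(-1376871) - 3765587 = -3234792*(-1/1376871) - 3765587 = 1078264/458957 - 3765587 = -1728241434495/458957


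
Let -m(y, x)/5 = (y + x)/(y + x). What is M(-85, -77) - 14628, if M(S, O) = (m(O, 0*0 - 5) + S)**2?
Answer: -6528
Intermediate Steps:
m(y, x) = -5 (m(y, x) = -5*(y + x)/(y + x) = -5*(x + y)/(x + y) = -5*1 = -5)
M(S, O) = (-5 + S)**2
M(-85, -77) - 14628 = (-5 - 85)**2 - 14628 = (-90)**2 - 14628 = 8100 - 14628 = -6528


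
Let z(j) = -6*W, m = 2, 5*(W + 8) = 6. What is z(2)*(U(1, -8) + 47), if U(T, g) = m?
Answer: 9996/5 ≈ 1999.2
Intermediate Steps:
W = -34/5 (W = -8 + (1/5)*6 = -8 + 6/5 = -34/5 ≈ -6.8000)
U(T, g) = 2
z(j) = 204/5 (z(j) = -6*(-34/5) = 204/5)
z(2)*(U(1, -8) + 47) = 204*(2 + 47)/5 = (204/5)*49 = 9996/5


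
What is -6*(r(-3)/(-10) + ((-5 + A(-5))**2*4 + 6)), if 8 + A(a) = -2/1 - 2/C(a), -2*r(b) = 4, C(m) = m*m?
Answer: -3434346/625 ≈ -5495.0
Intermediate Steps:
C(m) = m**2
r(b) = -2 (r(b) = -1/2*4 = -2)
A(a) = -10 - 2/a**2 (A(a) = -8 + (-2/1 - 2/a**2) = -8 + (-2*1 - 2/a**2) = -8 + (-2 - 2/a**2) = -10 - 2/a**2)
-6*(r(-3)/(-10) + ((-5 + A(-5))**2*4 + 6)) = -6*(-2/(-10) + ((-5 + (-10 - 2/(-5)**2))**2*4 + 6)) = -6*(-2*(-1/10) + ((-5 + (-10 - 2*1/25))**2*4 + 6)) = -6*(1/5 + ((-5 + (-10 - 2/25))**2*4 + 6)) = -6*(1/5 + ((-5 - 252/25)**2*4 + 6)) = -6*(1/5 + ((-377/25)**2*4 + 6)) = -6*(1/5 + ((142129/625)*4 + 6)) = -6*(1/5 + (568516/625 + 6)) = -6*(1/5 + 572266/625) = -6*572391/625 = -3434346/625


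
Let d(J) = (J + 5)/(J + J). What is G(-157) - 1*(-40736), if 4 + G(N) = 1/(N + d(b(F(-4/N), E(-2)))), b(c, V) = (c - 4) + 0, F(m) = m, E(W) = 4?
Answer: 7987421756/196097 ≈ 40732.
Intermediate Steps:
b(c, V) = -4 + c (b(c, V) = (-4 + c) + 0 = -4 + c)
d(J) = (5 + J)/(2*J) (d(J) = (5 + J)/((2*J)) = (5 + J)*(1/(2*J)) = (5 + J)/(2*J))
G(N) = -4 + 1/(N + (1 - 4/N)/(2*(-4 - 4/N))) (G(N) = -4 + 1/(N + (5 + (-4 - 4/N))/(2*(-4 - 4/N))) = -4 + 1/(N + (1 - 4/N)/(2*(-4 - 4/N))))
G(-157) - 1*(-40736) = 4*(-2 - 8*(-157)**2 - 5*(-157))/(4 + 7*(-157) + 8*(-157)**2) - 1*(-40736) = 4*(-2 - 8*24649 + 785)/(4 - 1099 + 8*24649) + 40736 = 4*(-2 - 197192 + 785)/(4 - 1099 + 197192) + 40736 = 4*(-196409)/196097 + 40736 = 4*(1/196097)*(-196409) + 40736 = -785636/196097 + 40736 = 7987421756/196097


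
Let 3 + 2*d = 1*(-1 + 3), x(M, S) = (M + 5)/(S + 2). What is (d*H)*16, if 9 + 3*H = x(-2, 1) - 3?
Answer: 88/3 ≈ 29.333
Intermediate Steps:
x(M, S) = (5 + M)/(2 + S)
H = -11/3 (H = -3 + ((5 - 2)/(2 + 1) - 3)/3 = -3 + (3/3 - 3)/3 = -3 + ((1/3)*3 - 3)/3 = -3 + (1 - 3)/3 = -3 + (1/3)*(-2) = -3 - 2/3 = -11/3 ≈ -3.6667)
d = -1/2 (d = -3/2 + (1*(-1 + 3))/2 = -3/2 + (1*2)/2 = -3/2 + (1/2)*2 = -3/2 + 1 = -1/2 ≈ -0.50000)
(d*H)*16 = -1/2*(-11/3)*16 = (11/6)*16 = 88/3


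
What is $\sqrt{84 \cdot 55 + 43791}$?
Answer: $3 \sqrt{5379} \approx 220.02$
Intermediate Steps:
$\sqrt{84 \cdot 55 + 43791} = \sqrt{4620 + 43791} = \sqrt{48411} = 3 \sqrt{5379}$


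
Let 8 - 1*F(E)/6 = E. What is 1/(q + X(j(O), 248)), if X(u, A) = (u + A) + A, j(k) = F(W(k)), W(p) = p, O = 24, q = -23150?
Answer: -1/22750 ≈ -4.3956e-5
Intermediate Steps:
F(E) = 48 - 6*E
j(k) = 48 - 6*k
X(u, A) = u + 2*A (X(u, A) = (A + u) + A = u + 2*A)
1/(q + X(j(O), 248)) = 1/(-23150 + ((48 - 6*24) + 2*248)) = 1/(-23150 + ((48 - 144) + 496)) = 1/(-23150 + (-96 + 496)) = 1/(-23150 + 400) = 1/(-22750) = -1/22750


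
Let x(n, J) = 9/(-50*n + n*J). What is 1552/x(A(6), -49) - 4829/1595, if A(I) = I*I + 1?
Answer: -91591719/145 ≈ -6.3167e+5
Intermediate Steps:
A(I) = 1 + I² (A(I) = I² + 1 = 1 + I²)
x(n, J) = 9/(-50*n + J*n)
1552/x(A(6), -49) - 4829/1595 = 1552/((9/((1 + 6²)*(-50 - 49)))) - 4829/1595 = 1552/((9/((1 + 36)*(-99)))) - 4829*1/1595 = 1552/((9*(-1/99)/37)) - 439/145 = 1552/((9*(1/37)*(-1/99))) - 439/145 = 1552/(-1/407) - 439/145 = 1552*(-407) - 439/145 = -631664 - 439/145 = -91591719/145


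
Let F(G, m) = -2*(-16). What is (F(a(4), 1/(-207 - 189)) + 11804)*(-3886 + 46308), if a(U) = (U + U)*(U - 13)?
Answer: 502106792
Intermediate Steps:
a(U) = 2*U*(-13 + U) (a(U) = (2*U)*(-13 + U) = 2*U*(-13 + U))
F(G, m) = 32
(F(a(4), 1/(-207 - 189)) + 11804)*(-3886 + 46308) = (32 + 11804)*(-3886 + 46308) = 11836*42422 = 502106792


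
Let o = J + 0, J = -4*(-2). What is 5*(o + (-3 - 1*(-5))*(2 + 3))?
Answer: 90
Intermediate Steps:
J = 8
o = 8 (o = 8 + 0 = 8)
5*(o + (-3 - 1*(-5))*(2 + 3)) = 5*(8 + (-3 - 1*(-5))*(2 + 3)) = 5*(8 + (-3 + 5)*5) = 5*(8 + 2*5) = 5*(8 + 10) = 5*18 = 90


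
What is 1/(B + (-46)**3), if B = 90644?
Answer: -1/6692 ≈ -0.00014943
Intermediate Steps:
1/(B + (-46)**3) = 1/(90644 + (-46)**3) = 1/(90644 - 97336) = 1/(-6692) = -1/6692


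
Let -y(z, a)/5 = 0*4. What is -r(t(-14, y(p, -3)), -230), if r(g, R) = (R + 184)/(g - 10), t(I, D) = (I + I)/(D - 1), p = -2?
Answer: 23/9 ≈ 2.5556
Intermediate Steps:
y(z, a) = 0 (y(z, a) = -0*4 = -5*0 = 0)
t(I, D) = 2*I/(-1 + D) (t(I, D) = (2*I)/(-1 + D) = 2*I/(-1 + D))
r(g, R) = (184 + R)/(-10 + g)
-r(t(-14, y(p, -3)), -230) = -(184 - 230)/(-10 + 2*(-14)/(-1 + 0)) = -(-46)/(-10 + 2*(-14)/(-1)) = -(-46)/(-10 + 2*(-14)*(-1)) = -(-46)/(-10 + 28) = -(-46)/18 = -1*(-23/9) = 23/9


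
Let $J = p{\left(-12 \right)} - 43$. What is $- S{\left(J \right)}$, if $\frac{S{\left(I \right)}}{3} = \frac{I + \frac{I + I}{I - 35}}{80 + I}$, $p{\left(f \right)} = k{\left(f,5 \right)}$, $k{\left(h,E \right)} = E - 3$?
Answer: $\frac{1517}{494} \approx 3.0709$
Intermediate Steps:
$k{\left(h,E \right)} = -3 + E$ ($k{\left(h,E \right)} = E - 3 = -3 + E$)
$p{\left(f \right)} = 2$ ($p{\left(f \right)} = -3 + 5 = 2$)
$J = -41$ ($J = 2 - 43 = -41$)
$S{\left(I \right)} = \frac{3 \left(I + \frac{2 I}{-35 + I}\right)}{80 + I}$ ($S{\left(I \right)} = 3 \frac{I + \frac{I + I}{I - 35}}{80 + I} = 3 \frac{I + \frac{2 I}{-35 + I}}{80 + I} = \frac{3 \left(I + \frac{2 I}{-35 + I}\right)}{80 + I}$)
$- S{\left(J \right)} = - \frac{3 \left(-41\right) \left(-33 - 41\right)}{-2800 + \left(-41\right)^{2} + 45 \left(-41\right)} = - \frac{3 \left(-41\right) \left(-74\right)}{-2800 + 1681 - 1845} = - \frac{3 \left(-41\right) \left(-74\right)}{-2964} = - \frac{3 \left(-41\right) \left(-1\right) \left(-74\right)}{2964} = \left(-1\right) \left(- \frac{1517}{494}\right) = \frac{1517}{494}$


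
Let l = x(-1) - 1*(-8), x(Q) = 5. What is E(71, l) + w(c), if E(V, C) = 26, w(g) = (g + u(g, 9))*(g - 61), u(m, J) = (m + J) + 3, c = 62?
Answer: 162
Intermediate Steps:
l = 13 (l = 5 - 1*(-8) = 5 + 8 = 13)
u(m, J) = 3 + J + m (u(m, J) = (J + m) + 3 = 3 + J + m)
w(g) = (-61 + g)*(12 + 2*g) (w(g) = (g + (3 + 9 + g))*(g - 61) = (g + (12 + g))*(-61 + g) = (12 + 2*g)*(-61 + g) = (-61 + g)*(12 + 2*g))
E(71, l) + w(c) = 26 + (-732 - 110*62 + 2*62**2) = 26 + (-732 - 6820 + 2*3844) = 26 + (-732 - 6820 + 7688) = 26 + 136 = 162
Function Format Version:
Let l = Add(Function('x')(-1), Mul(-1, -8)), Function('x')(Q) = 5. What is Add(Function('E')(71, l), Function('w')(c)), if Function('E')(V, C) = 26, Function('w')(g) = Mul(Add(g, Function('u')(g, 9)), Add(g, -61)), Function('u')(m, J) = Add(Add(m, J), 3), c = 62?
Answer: 162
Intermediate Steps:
l = 13 (l = Add(5, Mul(-1, -8)) = Add(5, 8) = 13)
Function('u')(m, J) = Add(3, J, m) (Function('u')(m, J) = Add(Add(J, m), 3) = Add(3, J, m))
Function('w')(g) = Mul(Add(-61, g), Add(12, Mul(2, g))) (Function('w')(g) = Mul(Add(g, Add(3, 9, g)), Add(g, -61)) = Mul(Add(g, Add(12, g)), Add(-61, g)) = Mul(Add(12, Mul(2, g)), Add(-61, g)) = Mul(Add(-61, g), Add(12, Mul(2, g))))
Add(Function('E')(71, l), Function('w')(c)) = Add(26, Add(-732, Mul(-110, 62), Mul(2, Pow(62, 2)))) = Add(26, Add(-732, -6820, Mul(2, 3844))) = Add(26, Add(-732, -6820, 7688)) = Add(26, 136) = 162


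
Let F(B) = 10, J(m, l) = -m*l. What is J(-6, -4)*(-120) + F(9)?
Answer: 2890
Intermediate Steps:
J(m, l) = -l*m
J(-6, -4)*(-120) + F(9) = -1*(-4)*(-6)*(-120) + 10 = -24*(-120) + 10 = 2880 + 10 = 2890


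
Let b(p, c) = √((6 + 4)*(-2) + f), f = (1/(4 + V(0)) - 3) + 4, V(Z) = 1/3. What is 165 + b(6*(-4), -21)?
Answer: 165 + 2*I*√793/13 ≈ 165.0 + 4.3323*I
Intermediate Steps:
V(Z) = ⅓
f = 16/13 (f = (1/(4 + ⅓) - 3) + 4 = (1/(13/3) - 3) + 4 = (3/13 - 3) + 4 = -36/13 + 4 = 16/13 ≈ 1.2308)
b(p, c) = 2*I*√793/13 (b(p, c) = √((6 + 4)*(-2) + 16/13) = √(10*(-2) + 16/13) = √(-20 + 16/13) = √(-244/13) = 2*I*√793/13)
165 + b(6*(-4), -21) = 165 + 2*I*√793/13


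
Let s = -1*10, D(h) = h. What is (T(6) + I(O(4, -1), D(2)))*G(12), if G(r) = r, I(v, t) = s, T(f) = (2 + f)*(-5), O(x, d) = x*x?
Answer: -600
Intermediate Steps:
O(x, d) = x**2
T(f) = -10 - 5*f
s = -10
I(v, t) = -10
(T(6) + I(O(4, -1), D(2)))*G(12) = ((-10 - 5*6) - 10)*12 = ((-10 - 30) - 10)*12 = (-40 - 10)*12 = -50*12 = -600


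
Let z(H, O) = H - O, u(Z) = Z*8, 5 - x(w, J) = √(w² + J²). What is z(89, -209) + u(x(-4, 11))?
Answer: 338 - 8*√137 ≈ 244.36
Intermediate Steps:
x(w, J) = 5 - √(J² + w²) (x(w, J) = 5 - √(w² + J²) = 5 - √(J² + w²))
u(Z) = 8*Z
z(89, -209) + u(x(-4, 11)) = (89 - 1*(-209)) + 8*(5 - √(11² + (-4)²)) = (89 + 209) + 8*(5 - √(121 + 16)) = 298 + 8*(5 - √137) = 298 + (40 - 8*√137) = 338 - 8*√137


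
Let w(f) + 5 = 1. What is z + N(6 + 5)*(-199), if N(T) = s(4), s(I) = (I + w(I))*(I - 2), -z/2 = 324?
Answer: -648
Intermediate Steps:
w(f) = -4 (w(f) = -5 + 1 = -4)
z = -648 (z = -2*324 = -648)
s(I) = (-4 + I)*(-2 + I) (s(I) = (I - 4)*(I - 2) = (-4 + I)*(-2 + I))
N(T) = 0 (N(T) = 8 + 4² - 6*4 = 8 + 16 - 24 = 0)
z + N(6 + 5)*(-199) = -648 + 0*(-199) = -648 + 0 = -648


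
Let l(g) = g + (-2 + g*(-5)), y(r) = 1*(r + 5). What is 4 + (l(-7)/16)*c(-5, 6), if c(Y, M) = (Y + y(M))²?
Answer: 125/2 ≈ 62.500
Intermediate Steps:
y(r) = 5 + r (y(r) = 1*(5 + r) = 5 + r)
l(g) = -2 - 4*g (l(g) = g + (-2 - 5*g) = -2 - 4*g)
c(Y, M) = (5 + M + Y)² (c(Y, M) = (Y + (5 + M))² = (5 + M + Y)²)
4 + (l(-7)/16)*c(-5, 6) = 4 + ((-2 - 4*(-7))/16)*(5 + 6 - 5)² = 4 + ((-2 + 28)*(1/16))*6² = 4 + (26*(1/16))*36 = 4 + (13/8)*36 = 4 + 117/2 = 125/2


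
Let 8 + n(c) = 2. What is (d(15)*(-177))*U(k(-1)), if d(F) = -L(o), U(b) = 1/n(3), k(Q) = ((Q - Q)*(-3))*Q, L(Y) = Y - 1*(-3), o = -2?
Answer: -59/2 ≈ -29.500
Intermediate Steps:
L(Y) = 3 + Y (L(Y) = Y + 3 = 3 + Y)
n(c) = -6 (n(c) = -8 + 2 = -6)
k(Q) = 0 (k(Q) = (0*(-3))*Q = 0*Q = 0)
U(b) = -⅙ (U(b) = 1/(-6) = -⅙)
d(F) = -1 (d(F) = -(3 - 2) = -1*1 = -1)
(d(15)*(-177))*U(k(-1)) = -1*(-177)*(-⅙) = 177*(-⅙) = -59/2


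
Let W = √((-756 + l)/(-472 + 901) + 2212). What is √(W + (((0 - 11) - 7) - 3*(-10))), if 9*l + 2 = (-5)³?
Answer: √(2208492 + 143*√3660914829)/429 ≈ 7.6820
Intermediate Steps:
l = -127/9 (l = -2/9 + (⅑)*(-5)³ = -2/9 + (⅑)*(-125) = -2/9 - 125/9 = -127/9 ≈ -14.111)
W = √3660914829/1287 (W = √((-756 - 127/9)/(-472 + 901) + 2212) = √(-6931/9/429 + 2212) = √(-6931/9*1/429 + 2212) = √(-6931/3861 + 2212) = √(8533601/3861) = √3660914829/1287 ≈ 47.013)
√(W + (((0 - 11) - 7) - 3*(-10))) = √(√3660914829/1287 + (((0 - 11) - 7) - 3*(-10))) = √(√3660914829/1287 + ((-11 - 7) + 30)) = √(√3660914829/1287 + (-18 + 30)) = √(√3660914829/1287 + 12) = √(12 + √3660914829/1287)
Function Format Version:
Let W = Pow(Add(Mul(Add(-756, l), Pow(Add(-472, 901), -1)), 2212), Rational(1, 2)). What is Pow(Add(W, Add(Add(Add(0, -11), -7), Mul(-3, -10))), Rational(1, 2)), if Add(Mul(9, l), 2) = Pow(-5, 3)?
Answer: Mul(Rational(1, 429), Pow(Add(2208492, Mul(143, Pow(3660914829, Rational(1, 2)))), Rational(1, 2))) ≈ 7.6820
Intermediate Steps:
l = Rational(-127, 9) (l = Add(Rational(-2, 9), Mul(Rational(1, 9), Pow(-5, 3))) = Add(Rational(-2, 9), Mul(Rational(1, 9), -125)) = Add(Rational(-2, 9), Rational(-125, 9)) = Rational(-127, 9) ≈ -14.111)
W = Mul(Rational(1, 1287), Pow(3660914829, Rational(1, 2))) (W = Pow(Add(Mul(Add(-756, Rational(-127, 9)), Pow(Add(-472, 901), -1)), 2212), Rational(1, 2)) = Pow(Add(Mul(Rational(-6931, 9), Pow(429, -1)), 2212), Rational(1, 2)) = Pow(Add(Mul(Rational(-6931, 9), Rational(1, 429)), 2212), Rational(1, 2)) = Pow(Add(Rational(-6931, 3861), 2212), Rational(1, 2)) = Pow(Rational(8533601, 3861), Rational(1, 2)) = Mul(Rational(1, 1287), Pow(3660914829, Rational(1, 2))) ≈ 47.013)
Pow(Add(W, Add(Add(Add(0, -11), -7), Mul(-3, -10))), Rational(1, 2)) = Pow(Add(Mul(Rational(1, 1287), Pow(3660914829, Rational(1, 2))), Add(Add(Add(0, -11), -7), Mul(-3, -10))), Rational(1, 2)) = Pow(Add(Mul(Rational(1, 1287), Pow(3660914829, Rational(1, 2))), Add(Add(-11, -7), 30)), Rational(1, 2)) = Pow(Add(Mul(Rational(1, 1287), Pow(3660914829, Rational(1, 2))), Add(-18, 30)), Rational(1, 2)) = Pow(Add(Mul(Rational(1, 1287), Pow(3660914829, Rational(1, 2))), 12), Rational(1, 2)) = Pow(Add(12, Mul(Rational(1, 1287), Pow(3660914829, Rational(1, 2)))), Rational(1, 2))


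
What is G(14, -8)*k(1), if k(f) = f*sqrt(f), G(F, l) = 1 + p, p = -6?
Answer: -5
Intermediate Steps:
G(F, l) = -5 (G(F, l) = 1 - 6 = -5)
k(f) = f**(3/2)
G(14, -8)*k(1) = -5*1**(3/2) = -5*1 = -5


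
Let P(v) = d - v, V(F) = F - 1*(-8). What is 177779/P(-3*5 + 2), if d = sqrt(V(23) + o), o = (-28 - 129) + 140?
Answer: 2311127/155 - 177779*sqrt(14)/155 ≈ 10619.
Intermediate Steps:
V(F) = 8 + F (V(F) = F + 8 = 8 + F)
o = -17 (o = -157 + 140 = -17)
d = sqrt(14) (d = sqrt((8 + 23) - 17) = sqrt(31 - 17) = sqrt(14) ≈ 3.7417)
P(v) = sqrt(14) - v
177779/P(-3*5 + 2) = 177779/(sqrt(14) - (-3*5 + 2)) = 177779/(sqrt(14) - (-15 + 2)) = 177779/(sqrt(14) - 1*(-13)) = 177779/(sqrt(14) + 13) = 177779/(13 + sqrt(14))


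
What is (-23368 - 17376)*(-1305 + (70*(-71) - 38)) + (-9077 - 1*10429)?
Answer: 257197366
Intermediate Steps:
(-23368 - 17376)*(-1305 + (70*(-71) - 38)) + (-9077 - 1*10429) = -40744*(-1305 + (-4970 - 38)) + (-9077 - 10429) = -40744*(-1305 - 5008) - 19506 = -40744*(-6313) - 19506 = 257216872 - 19506 = 257197366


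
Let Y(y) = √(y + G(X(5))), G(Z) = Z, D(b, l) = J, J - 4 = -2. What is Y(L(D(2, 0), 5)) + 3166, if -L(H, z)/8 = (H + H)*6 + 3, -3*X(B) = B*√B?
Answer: 3166 + √(-1944 - 15*√5)/3 ≈ 3166.0 + 14.823*I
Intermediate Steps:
J = 2 (J = 4 - 2 = 2)
X(B) = -B^(3/2)/3 (X(B) = -B*√B/3 = -B^(3/2)/3)
D(b, l) = 2
L(H, z) = -24 - 96*H (L(H, z) = -8*((H + H)*6 + 3) = -8*((2*H)*6 + 3) = -8*(12*H + 3) = -8*(3 + 12*H) = -24 - 96*H)
Y(y) = √(y - 5*√5/3)
Y(L(D(2, 0), 5)) + 3166 = √(-15*√5 + 9*(-24 - 96*2))/3 + 3166 = √(-15*√5 + 9*(-24 - 192))/3 + 3166 = √(-15*√5 + 9*(-216))/3 + 3166 = √(-15*√5 - 1944)/3 + 3166 = √(-1944 - 15*√5)/3 + 3166 = 3166 + √(-1944 - 15*√5)/3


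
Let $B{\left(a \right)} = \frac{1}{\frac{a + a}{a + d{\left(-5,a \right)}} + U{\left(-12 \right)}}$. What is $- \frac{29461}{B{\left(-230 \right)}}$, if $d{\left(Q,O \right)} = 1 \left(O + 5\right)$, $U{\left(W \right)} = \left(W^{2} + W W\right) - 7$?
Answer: $- \frac{756057643}{91} \approx -8.3083 \cdot 10^{6}$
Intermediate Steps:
$U{\left(W \right)} = -7 + 2 W^{2}$ ($U{\left(W \right)} = \left(W^{2} + W^{2}\right) - 7 = 2 W^{2} - 7 = -7 + 2 W^{2}$)
$d{\left(Q,O \right)} = 5 + O$ ($d{\left(Q,O \right)} = 1 \left(5 + O\right) = 5 + O$)
$B{\left(a \right)} = \frac{1}{281 + \frac{2 a}{5 + 2 a}}$ ($B{\left(a \right)} = \frac{1}{\frac{a + a}{a + \left(5 + a\right)} - \left(7 - 2 \left(-12\right)^{2}\right)} = \frac{1}{\frac{2 a}{5 + 2 a} + \left(-7 + 2 \cdot 144\right)} = \frac{1}{\frac{2 a}{5 + 2 a} + \left(-7 + 288\right)} = \frac{1}{\frac{2 a}{5 + 2 a} + 281} = \frac{1}{281 + \frac{2 a}{5 + 2 a}}$)
$- \frac{29461}{B{\left(-230 \right)}} = - \frac{29461}{\frac{1}{1405 + 564 \left(-230\right)} \left(5 + 2 \left(-230\right)\right)} = - \frac{29461}{\frac{1}{1405 - 129720} \left(5 - 460\right)} = - \frac{29461}{\frac{1}{-128315} \left(-455\right)} = - \frac{29461}{\left(- \frac{1}{128315}\right) \left(-455\right)} = - \frac{29461}{\frac{91}{25663}} = \left(-29461\right) \frac{25663}{91} = - \frac{756057643}{91}$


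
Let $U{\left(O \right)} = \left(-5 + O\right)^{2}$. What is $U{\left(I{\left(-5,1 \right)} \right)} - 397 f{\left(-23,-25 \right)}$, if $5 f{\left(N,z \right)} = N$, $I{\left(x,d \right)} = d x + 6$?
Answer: $\frac{9211}{5} \approx 1842.2$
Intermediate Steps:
$I{\left(x,d \right)} = 6 + d x$
$f{\left(N,z \right)} = \frac{N}{5}$
$U{\left(I{\left(-5,1 \right)} \right)} - 397 f{\left(-23,-25 \right)} = \left(-5 + \left(6 + 1 \left(-5\right)\right)\right)^{2} - 397 \cdot \frac{1}{5} \left(-23\right) = \left(-5 + \left(6 - 5\right)\right)^{2} - - \frac{9131}{5} = \left(-5 + 1\right)^{2} + \frac{9131}{5} = \left(-4\right)^{2} + \frac{9131}{5} = 16 + \frac{9131}{5} = \frac{9211}{5}$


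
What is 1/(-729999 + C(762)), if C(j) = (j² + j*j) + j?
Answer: 1/432051 ≈ 2.3145e-6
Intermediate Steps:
C(j) = j + 2*j² (C(j) = (j² + j²) + j = 2*j² + j = j + 2*j²)
1/(-729999 + C(762)) = 1/(-729999 + 762*(1 + 2*762)) = 1/(-729999 + 762*(1 + 1524)) = 1/(-729999 + 762*1525) = 1/(-729999 + 1162050) = 1/432051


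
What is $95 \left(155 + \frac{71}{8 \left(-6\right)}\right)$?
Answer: $\frac{700055}{48} \approx 14584.0$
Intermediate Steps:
$95 \left(155 + \frac{71}{8 \left(-6\right)}\right) = 95 \left(155 + \frac{71}{-48}\right) = 95 \left(155 + 71 \left(- \frac{1}{48}\right)\right) = 95 \left(155 - \frac{71}{48}\right) = 95 \cdot \frac{7369}{48} = \frac{700055}{48}$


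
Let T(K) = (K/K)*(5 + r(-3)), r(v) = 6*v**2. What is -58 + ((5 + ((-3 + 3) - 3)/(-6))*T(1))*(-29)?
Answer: -18937/2 ≈ -9468.5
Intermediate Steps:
T(K) = 59 (T(K) = (K/K)*(5 + 6*(-3)**2) = 1*(5 + 6*9) = 1*(5 + 54) = 1*59 = 59)
-58 + ((5 + ((-3 + 3) - 3)/(-6))*T(1))*(-29) = -58 + ((5 + ((-3 + 3) - 3)/(-6))*59)*(-29) = -58 + ((5 + (0 - 3)*(-1/6))*59)*(-29) = -58 + ((5 - 3*(-1/6))*59)*(-29) = -58 + ((5 + 1/2)*59)*(-29) = -58 + ((11/2)*59)*(-29) = -58 + (649/2)*(-29) = -58 - 18821/2 = -18937/2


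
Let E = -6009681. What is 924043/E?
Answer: -924043/6009681 ≈ -0.15376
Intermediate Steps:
924043/E = 924043/(-6009681) = 924043*(-1/6009681) = -924043/6009681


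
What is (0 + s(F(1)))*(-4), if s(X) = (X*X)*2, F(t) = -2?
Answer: -32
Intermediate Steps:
s(X) = 2*X² (s(X) = X²*2 = 2*X²)
(0 + s(F(1)))*(-4) = (0 + 2*(-2)²)*(-4) = (0 + 2*4)*(-4) = (0 + 8)*(-4) = 8*(-4) = -32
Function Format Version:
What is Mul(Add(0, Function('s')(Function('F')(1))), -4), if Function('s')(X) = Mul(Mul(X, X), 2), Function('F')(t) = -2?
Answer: -32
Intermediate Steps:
Function('s')(X) = Mul(2, Pow(X, 2)) (Function('s')(X) = Mul(Pow(X, 2), 2) = Mul(2, Pow(X, 2)))
Mul(Add(0, Function('s')(Function('F')(1))), -4) = Mul(Add(0, Mul(2, Pow(-2, 2))), -4) = Mul(Add(0, Mul(2, 4)), -4) = Mul(Add(0, 8), -4) = Mul(8, -4) = -32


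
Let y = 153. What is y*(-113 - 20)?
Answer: -20349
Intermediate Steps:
y*(-113 - 20) = 153*(-113 - 20) = 153*(-133) = -20349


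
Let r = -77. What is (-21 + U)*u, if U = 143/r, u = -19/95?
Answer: 32/7 ≈ 4.5714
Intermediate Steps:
u = -1/5 (u = -19*1/95 = -1/5 ≈ -0.20000)
U = -13/7 (U = 143/(-77) = 143*(-1/77) = -13/7 ≈ -1.8571)
(-21 + U)*u = (-21 - 13/7)*(-1/5) = -160/7*(-1/5) = 32/7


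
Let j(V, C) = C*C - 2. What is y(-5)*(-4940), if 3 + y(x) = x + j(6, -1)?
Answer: 44460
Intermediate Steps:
j(V, C) = -2 + C² (j(V, C) = C² - 2 = -2 + C²)
y(x) = -4 + x (y(x) = -3 + (x + (-2 + (-1)²)) = -3 + (x + (-2 + 1)) = -3 + (x - 1) = -3 + (-1 + x) = -4 + x)
y(-5)*(-4940) = (-4 - 5)*(-4940) = -9*(-4940) = 44460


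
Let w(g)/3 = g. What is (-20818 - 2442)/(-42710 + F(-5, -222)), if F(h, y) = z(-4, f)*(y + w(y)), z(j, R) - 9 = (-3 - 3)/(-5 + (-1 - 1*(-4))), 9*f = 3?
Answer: 11630/26683 ≈ 0.43586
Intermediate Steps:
f = ⅓ (f = (⅑)*3 = ⅓ ≈ 0.33333)
z(j, R) = 12 (z(j, R) = 9 + (-3 - 3)/(-5 + (-1 - 1*(-4))) = 9 - 6/(-5 + (-1 + 4)) = 9 - 6/(-5 + 3) = 9 - 6/(-2) = 9 - 6*(-½) = 9 + 3 = 12)
w(g) = 3*g
F(h, y) = 48*y (F(h, y) = 12*(y + 3*y) = 12*(4*y) = 48*y)
(-20818 - 2442)/(-42710 + F(-5, -222)) = (-20818 - 2442)/(-42710 + 48*(-222)) = -23260/(-42710 - 10656) = -23260/(-53366) = -23260*(-1/53366) = 11630/26683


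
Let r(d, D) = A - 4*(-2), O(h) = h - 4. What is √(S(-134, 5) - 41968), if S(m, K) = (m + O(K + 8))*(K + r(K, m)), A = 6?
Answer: 3*I*√4927 ≈ 210.58*I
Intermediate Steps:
O(h) = -4 + h
r(d, D) = 14 (r(d, D) = 6 - 4*(-2) = 6 + 8 = 14)
S(m, K) = (14 + K)*(4 + K + m) (S(m, K) = (m + (-4 + (K + 8)))*(K + 14) = (m + (-4 + (8 + K)))*(14 + K) = (m + (4 + K))*(14 + K) = (4 + K + m)*(14 + K) = (14 + K)*(4 + K + m))
√(S(-134, 5) - 41968) = √((56 + 5² + 14*(-134) + 18*5 + 5*(-134)) - 41968) = √((56 + 25 - 1876 + 90 - 670) - 41968) = √(-2375 - 41968) = √(-44343) = 3*I*√4927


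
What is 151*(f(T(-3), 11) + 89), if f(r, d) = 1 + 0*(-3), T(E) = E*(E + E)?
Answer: 13590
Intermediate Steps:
T(E) = 2*E**2 (T(E) = E*(2*E) = 2*E**2)
f(r, d) = 1 (f(r, d) = 1 + 0 = 1)
151*(f(T(-3), 11) + 89) = 151*(1 + 89) = 151*90 = 13590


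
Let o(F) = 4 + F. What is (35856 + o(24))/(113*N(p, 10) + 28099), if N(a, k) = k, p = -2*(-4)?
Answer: 35884/29229 ≈ 1.2277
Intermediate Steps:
p = 8
(35856 + o(24))/(113*N(p, 10) + 28099) = (35856 + (4 + 24))/(113*10 + 28099) = (35856 + 28)/(1130 + 28099) = 35884/29229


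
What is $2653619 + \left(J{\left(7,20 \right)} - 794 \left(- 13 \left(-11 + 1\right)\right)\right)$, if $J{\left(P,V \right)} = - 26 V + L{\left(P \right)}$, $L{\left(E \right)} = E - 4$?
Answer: $2549882$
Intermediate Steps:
$L{\left(E \right)} = -4 + E$
$J{\left(P,V \right)} = -4 + P - 26 V$ ($J{\left(P,V \right)} = - 26 V + \left(-4 + P\right) = -4 + P - 26 V$)
$2653619 + \left(J{\left(7,20 \right)} - 794 \left(- 13 \left(-11 + 1\right)\right)\right) = 2653619 - \left(517 + 794 \left(- 13 \left(-11 + 1\right)\right)\right) = 2653619 - \left(517 + 794 \left(\left(-13\right) \left(-10\right)\right)\right) = 2653619 - 103737 = 2549882$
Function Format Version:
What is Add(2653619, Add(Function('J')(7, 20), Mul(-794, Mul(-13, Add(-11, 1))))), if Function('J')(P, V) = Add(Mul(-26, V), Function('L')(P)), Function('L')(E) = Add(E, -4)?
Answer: 2549882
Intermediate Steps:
Function('L')(E) = Add(-4, E)
Function('J')(P, V) = Add(-4, P, Mul(-26, V)) (Function('J')(P, V) = Add(Mul(-26, V), Add(-4, P)) = Add(-4, P, Mul(-26, V)))
Add(2653619, Add(Function('J')(7, 20), Mul(-794, Mul(-13, Add(-11, 1))))) = Add(2653619, Add(Add(-4, 7, Mul(-26, 20)), Mul(-794, Mul(-13, Add(-11, 1))))) = Add(2653619, Add(Add(-4, 7, -520), Mul(-794, Mul(-13, -10)))) = Add(2653619, Add(-517, Mul(-794, 130))) = Add(2653619, Add(-517, -103220)) = Add(2653619, -103737) = 2549882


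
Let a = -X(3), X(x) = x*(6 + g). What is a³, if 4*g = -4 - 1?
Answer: -185193/64 ≈ -2893.6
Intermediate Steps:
g = -5/4 (g = (-4 - 1)/4 = (¼)*(-5) = -5/4 ≈ -1.2500)
X(x) = 19*x/4 (X(x) = x*(6 - 5/4) = x*(19/4) = 19*x/4)
a = -57/4 (a = -19*3/4 = -1*57/4 = -57/4 ≈ -14.250)
a³ = (-57/4)³ = -185193/64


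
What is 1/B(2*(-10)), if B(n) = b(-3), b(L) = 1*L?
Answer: -1/3 ≈ -0.33333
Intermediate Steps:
b(L) = L
B(n) = -3
1/B(2*(-10)) = 1/(-3) = -1/3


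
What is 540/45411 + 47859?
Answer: 724441863/15137 ≈ 47859.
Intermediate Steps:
540/45411 + 47859 = 540*(1/45411) + 47859 = 180/15137 + 47859 = 724441863/15137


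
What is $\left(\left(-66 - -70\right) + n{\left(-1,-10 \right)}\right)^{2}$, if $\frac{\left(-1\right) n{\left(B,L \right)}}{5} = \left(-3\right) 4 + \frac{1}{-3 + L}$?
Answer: $\frac{700569}{169} \approx 4145.4$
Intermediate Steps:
$n{\left(B,L \right)} = 60 - \frac{5}{-3 + L}$ ($n{\left(B,L \right)} = - 5 \left(\left(-3\right) 4 + \frac{1}{-3 + L}\right) = - 5 \left(-12 + \frac{1}{-3 + L}\right) = 60 - \frac{5}{-3 + L}$)
$\left(\left(-66 - -70\right) + n{\left(-1,-10 \right)}\right)^{2} = \left(\left(-66 - -70\right) + \frac{5 \left(-37 + 12 \left(-10\right)\right)}{-3 - 10}\right)^{2} = \left(\left(-66 + 70\right) + \frac{5 \left(-37 - 120\right)}{-13}\right)^{2} = \left(4 + 5 \left(- \frac{1}{13}\right) \left(-157\right)\right)^{2} = \left(4 + \frac{785}{13}\right)^{2} = \left(\frac{837}{13}\right)^{2} = \frac{700569}{169}$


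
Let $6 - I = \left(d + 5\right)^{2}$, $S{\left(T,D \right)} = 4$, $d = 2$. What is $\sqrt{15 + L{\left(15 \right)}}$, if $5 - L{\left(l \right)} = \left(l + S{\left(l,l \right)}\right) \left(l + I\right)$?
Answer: $2 \sqrt{138} \approx 23.495$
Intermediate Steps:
$I = -43$ ($I = 6 - \left(2 + 5\right)^{2} = 6 - 7^{2} = 6 - 49 = -43$)
$L{\left(l \right)} = 5 - \left(-43 + l\right) \left(4 + l\right)$ ($L{\left(l \right)} = 5 - \left(l + 4\right) \left(l - 43\right) = 5 - \left(4 + l\right) \left(-43 + l\right) = 5 - \left(-43 + l\right) \left(4 + l\right)$)
$\sqrt{15 + L{\left(15 \right)}} = \sqrt{15 + \left(177 - 15^{2} + 39 \cdot 15\right)} = \sqrt{15 + \left(177 - 225 + 585\right)} = \sqrt{15 + 537} = \sqrt{552} = 2 \sqrt{138}$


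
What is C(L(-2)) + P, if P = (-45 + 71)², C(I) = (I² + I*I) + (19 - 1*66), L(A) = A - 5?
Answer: 727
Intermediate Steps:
L(A) = -5 + A
C(I) = -47 + 2*I² (C(I) = (I² + I²) + (19 - 66) = 2*I² - 47 = -47 + 2*I²)
P = 676 (P = 26² = 676)
C(L(-2)) + P = (-47 + 2*(-5 - 2)²) + 676 = (-47 + 2*(-7)²) + 676 = (-47 + 2*49) + 676 = (-47 + 98) + 676 = 51 + 676 = 727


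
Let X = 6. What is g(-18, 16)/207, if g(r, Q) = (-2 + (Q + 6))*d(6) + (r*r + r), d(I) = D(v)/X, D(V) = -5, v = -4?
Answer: 868/621 ≈ 1.3977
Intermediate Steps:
d(I) = -⅚ (d(I) = -5/6 = -5*⅙ = -⅚)
g(r, Q) = -10/3 + r + r² - 5*Q/6 (g(r, Q) = (-2 + (Q + 6))*(-⅚) + (r*r + r) = (-2 + (6 + Q))*(-⅚) + (r² + r) = (4 + Q)*(-⅚) + (r + r²) = (-10/3 - 5*Q/6) + (r + r²) = -10/3 + r + r² - 5*Q/6)
g(-18, 16)/207 = (-10/3 - 18 + (-18)² - ⅚*16)/207 = (-10/3 - 18 + 324 - 40/3)*(1/207) = (868/3)*(1/207) = 868/621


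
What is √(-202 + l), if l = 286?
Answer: 2*√21 ≈ 9.1651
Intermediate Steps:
√(-202 + l) = √(-202 + 286) = √84 = 2*√21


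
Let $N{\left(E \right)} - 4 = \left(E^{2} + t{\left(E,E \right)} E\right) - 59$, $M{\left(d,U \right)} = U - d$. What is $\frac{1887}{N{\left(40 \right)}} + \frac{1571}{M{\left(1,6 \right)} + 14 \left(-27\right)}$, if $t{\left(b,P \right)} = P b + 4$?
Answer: $- \frac{6030512}{1441645} \approx -4.1831$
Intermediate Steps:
$t{\left(b,P \right)} = 4 + P b$
$N{\left(E \right)} = -55 + E^{2} + E \left(4 + E^{2}\right)$ ($N{\left(E \right)} = 4 - \left(59 - E^{2} - \left(4 + E E\right) E\right) = 4 - \left(59 - E^{2} - \left(4 + E^{2}\right) E\right) = 4 - \left(59 - E^{2} - E \left(4 + E^{2}\right)\right) = 4 + \left(-59 + E^{2} + E \left(4 + E^{2}\right)\right) = -55 + E^{2} + E \left(4 + E^{2}\right)$)
$\frac{1887}{N{\left(40 \right)}} + \frac{1571}{M{\left(1,6 \right)} + 14 \left(-27\right)} = \frac{1887}{-55 + 40^{2} + 40 \left(4 + 40^{2}\right)} + \frac{1571}{\left(6 - 1\right) + 14 \left(-27\right)} = \frac{1887}{-55 + 1600 + 40 \left(4 + 1600\right)} + \frac{1571}{\left(6 - 1\right) - 378} = \frac{1887}{-55 + 1600 + 40 \cdot 1604} + \frac{1571}{5 - 378} = \frac{1887}{-55 + 1600 + 64160} + \frac{1571}{-373} = \frac{1887}{65705} + 1571 \left(- \frac{1}{373}\right) = 1887 \cdot \frac{1}{65705} - \frac{1571}{373} = \frac{111}{3865} - \frac{1571}{373} = - \frac{6030512}{1441645}$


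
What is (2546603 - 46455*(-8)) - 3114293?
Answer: -196050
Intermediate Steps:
(2546603 - 46455*(-8)) - 3114293 = (2546603 + 371640) - 3114293 = 2918243 - 3114293 = -196050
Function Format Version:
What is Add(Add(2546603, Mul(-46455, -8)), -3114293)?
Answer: -196050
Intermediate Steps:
Add(Add(2546603, Mul(-46455, -8)), -3114293) = Add(Add(2546603, 371640), -3114293) = Add(2918243, -3114293) = -196050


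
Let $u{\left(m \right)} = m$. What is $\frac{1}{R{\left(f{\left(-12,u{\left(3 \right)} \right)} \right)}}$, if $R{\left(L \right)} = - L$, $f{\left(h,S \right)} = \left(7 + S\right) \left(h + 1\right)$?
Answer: $\frac{1}{110} \approx 0.0090909$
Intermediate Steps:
$f{\left(h,S \right)} = \left(1 + h\right) \left(7 + S\right)$ ($f{\left(h,S \right)} = \left(7 + S\right) \left(1 + h\right) = \left(1 + h\right) \left(7 + S\right)$)
$\frac{1}{R{\left(f{\left(-12,u{\left(3 \right)} \right)} \right)}} = \frac{1}{\left(-1\right) \left(7 + 3 + 7 \left(-12\right) + 3 \left(-12\right)\right)} = \frac{1}{\left(-1\right) \left(7 + 3 - 84 - 36\right)} = \frac{1}{\left(-1\right) \left(-110\right)} = \frac{1}{110}$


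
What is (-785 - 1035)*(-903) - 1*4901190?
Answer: -3257730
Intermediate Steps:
(-785 - 1035)*(-903) - 1*4901190 = -1820*(-903) - 4901190 = 1643460 - 4901190 = -3257730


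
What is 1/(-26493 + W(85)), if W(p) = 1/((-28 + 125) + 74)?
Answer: -171/4530302 ≈ -3.7746e-5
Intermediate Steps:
W(p) = 1/171 (W(p) = 1/(97 + 74) = 1/171)
1/(-26493 + W(85)) = 1/(-26493 + 1/171) = 1/(-4530302/171) = -171/4530302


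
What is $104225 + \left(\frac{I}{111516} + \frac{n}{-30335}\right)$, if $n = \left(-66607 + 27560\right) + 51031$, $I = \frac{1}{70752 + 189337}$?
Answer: $\frac{91700863452816607619}{879838916169540} \approx 1.0422 \cdot 10^{5}$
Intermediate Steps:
$I = \frac{1}{260089} \approx 3.8448 \cdot 10^{-6}$
$n = 11984$ ($n = -39047 + 51031 = 11984$)
$104225 + \left(\frac{I}{111516} + \frac{n}{-30335}\right) = 104225 + \left(\frac{1}{260089 \cdot 111516} + \frac{11984}{-30335}\right) = 104225 + \left(\frac{1}{260089} \cdot \frac{1}{111516} + 11984 \left(- \frac{1}{30335}\right)\right) = 104225 + \left(\frac{1}{29004084924} - \frac{11984}{30335}\right) = 104225 - \frac{347584953698881}{879838916169540} = \frac{91700863452816607619}{879838916169540}$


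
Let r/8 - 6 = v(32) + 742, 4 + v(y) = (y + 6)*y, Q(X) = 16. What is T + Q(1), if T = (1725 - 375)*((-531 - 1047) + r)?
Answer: 19037716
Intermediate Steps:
v(y) = -4 + y*(6 + y) (v(y) = -4 + (y + 6)*y = -4 + (6 + y)*y = -4 + y*(6 + y))
r = 15680 (r = 48 + 8*((-4 + 32² + 6*32) + 742) = 48 + 8*((-4 + 1024 + 192) + 742) = 48 + 8*(1212 + 742) = 48 + 8*1954 = 48 + 15632 = 15680)
T = 19037700 (T = (1725 - 375)*((-531 - 1047) + 15680) = 1350*(-1578 + 15680) = 1350*14102 = 19037700)
T + Q(1) = 19037700 + 16 = 19037716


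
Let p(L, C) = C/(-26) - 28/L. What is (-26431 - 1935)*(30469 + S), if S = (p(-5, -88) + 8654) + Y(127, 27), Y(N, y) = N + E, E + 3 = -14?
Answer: -5565690678/5 ≈ -1.1131e+9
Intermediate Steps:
E = -17 (E = -3 - 14 = -17)
p(L, C) = -28/L - C/26 (p(L, C) = C*(-1/26) - 28/L = -C/26 - 28/L = -28/L - C/26)
Y(N, y) = -17 + N (Y(N, y) = N - 17 = -17 + N)
S = 570244/65 (S = ((-28/(-5) - 1/26*(-88)) + 8654) + (-17 + 127) = ((-28*(-1/5) + 44/13) + 8654) + 110 = ((28/5 + 44/13) + 8654) + 110 = (584/65 + 8654) + 110 = 563094/65 + 110 = 570244/65 ≈ 8773.0)
(-26431 - 1935)*(30469 + S) = (-26431 - 1935)*(30469 + 570244/65) = -28366*2550729/65 = -5565690678/5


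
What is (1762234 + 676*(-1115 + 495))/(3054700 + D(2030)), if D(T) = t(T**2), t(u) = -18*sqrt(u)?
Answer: 671557/1509080 ≈ 0.44501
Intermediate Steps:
D(T) = -18*sqrt(T**2)
(1762234 + 676*(-1115 + 495))/(3054700 + D(2030)) = (1762234 + 676*(-1115 + 495))/(3054700 - 18*sqrt(2030**2)) = (1762234 + 676*(-620))/(3054700 - 18*sqrt(4120900)) = (1762234 - 419120)/(3054700 - 18*2030) = 1343114/(3054700 - 36540) = 1343114/3018160 = 1343114*(1/3018160) = 671557/1509080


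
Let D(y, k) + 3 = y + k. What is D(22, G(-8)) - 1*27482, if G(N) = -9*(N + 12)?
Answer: -27499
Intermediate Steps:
G(N) = -108 - 9*N (G(N) = -9*(12 + N) = -108 - 9*N)
D(y, k) = -3 + k + y (D(y, k) = -3 + (y + k) = -3 + (k + y) = -3 + k + y)
D(22, G(-8)) - 1*27482 = (-3 + (-108 - 9*(-8)) + 22) - 1*27482 = (-3 + (-108 + 72) + 22) - 27482 = (-3 - 36 + 22) - 27482 = -17 - 27482 = -27499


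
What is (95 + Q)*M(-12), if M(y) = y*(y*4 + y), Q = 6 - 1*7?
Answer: 67680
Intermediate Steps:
Q = -1 (Q = 6 - 7 = -1)
M(y) = 5*y**2 (M(y) = y*(4*y + y) = y*(5*y) = 5*y**2)
(95 + Q)*M(-12) = (95 - 1)*(5*(-12)**2) = 94*(5*144) = 94*720 = 67680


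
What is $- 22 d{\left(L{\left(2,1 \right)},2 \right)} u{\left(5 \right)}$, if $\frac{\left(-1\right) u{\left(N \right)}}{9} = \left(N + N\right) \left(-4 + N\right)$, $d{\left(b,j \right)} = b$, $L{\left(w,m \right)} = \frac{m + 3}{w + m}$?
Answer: $2640$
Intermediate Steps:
$L{\left(w,m \right)} = \frac{3 + m}{m + w}$
$u{\left(N \right)} = - 18 N \left(-4 + N\right)$ ($u{\left(N \right)} = - 9 \left(N + N\right) \left(-4 + N\right) = - 9 \cdot 2 N \left(-4 + N\right) = - 18 N \left(-4 + N\right)$)
$- 22 d{\left(L{\left(2,1 \right)},2 \right)} u{\left(5 \right)} = - 22 \frac{3 + 1}{1 + 2} \cdot 18 \cdot 5 \left(4 - 5\right) = - 22 \cdot \frac{1}{3} \cdot 4 \cdot 18 \cdot 5 \left(4 - 5\right) = - 22 \cdot \frac{1}{3} \cdot 4 \cdot 18 \cdot 5 \left(-1\right) = \left(-22\right) \frac{4}{3} \left(-90\right) = \left(- \frac{88}{3}\right) \left(-90\right) = 2640$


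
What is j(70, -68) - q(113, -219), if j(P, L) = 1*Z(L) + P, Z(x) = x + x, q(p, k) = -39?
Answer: -27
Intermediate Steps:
Z(x) = 2*x
j(P, L) = P + 2*L (j(P, L) = 1*(2*L) + P = 2*L + P = P + 2*L)
j(70, -68) - q(113, -219) = (70 + 2*(-68)) - 1*(-39) = (70 - 136) + 39 = -66 + 39 = -27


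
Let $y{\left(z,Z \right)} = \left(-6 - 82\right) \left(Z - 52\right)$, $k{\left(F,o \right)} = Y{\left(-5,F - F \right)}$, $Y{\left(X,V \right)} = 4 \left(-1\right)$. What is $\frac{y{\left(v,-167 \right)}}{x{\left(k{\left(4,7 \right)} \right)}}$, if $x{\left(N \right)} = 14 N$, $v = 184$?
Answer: $- \frac{2409}{7} \approx -344.14$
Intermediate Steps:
$Y{\left(X,V \right)} = -4$
$k{\left(F,o \right)} = -4$
$y{\left(z,Z \right)} = 4576 - 88 Z$ ($y{\left(z,Z \right)} = - 88 \left(-52 + Z\right) = 4576 - 88 Z$)
$\frac{y{\left(v,-167 \right)}}{x{\left(k{\left(4,7 \right)} \right)}} = \frac{4576 - -14696}{14 \left(-4\right)} = \frac{4576 + 14696}{-56} = 19272 \left(- \frac{1}{56}\right) = - \frac{2409}{7}$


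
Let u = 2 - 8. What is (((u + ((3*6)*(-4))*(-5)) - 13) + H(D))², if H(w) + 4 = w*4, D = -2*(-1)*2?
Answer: 124609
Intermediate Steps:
D = 4 (D = 2*2 = 4)
u = -6
H(w) = -4 + 4*w (H(w) = -4 + w*4 = -4 + 4*w)
(((u + ((3*6)*(-4))*(-5)) - 13) + H(D))² = (((-6 + ((3*6)*(-4))*(-5)) - 13) + (-4 + 4*4))² = (((-6 + (18*(-4))*(-5)) - 13) + (-4 + 16))² = (((-6 - 72*(-5)) - 13) + 12)² = (((-6 + 360) - 13) + 12)² = ((354 - 13) + 12)² = (341 + 12)² = 353² = 124609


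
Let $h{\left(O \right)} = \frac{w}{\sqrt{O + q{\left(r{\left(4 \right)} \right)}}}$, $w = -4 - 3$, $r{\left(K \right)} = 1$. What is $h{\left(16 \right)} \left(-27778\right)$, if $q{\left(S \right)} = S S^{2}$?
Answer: $11438 \sqrt{17} \approx 47160.0$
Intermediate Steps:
$q{\left(S \right)} = S^{3}$
$w = -7$
$h{\left(O \right)} = - \frac{7}{\sqrt{1 + O}}$ ($h{\left(O \right)} = - \frac{7}{\sqrt{O + 1^{3}}} = - \frac{7}{\sqrt{O + 1}} = - \frac{7}{\sqrt{1 + O}}$)
$h{\left(16 \right)} \left(-27778\right) = - \frac{7}{\sqrt{1 + 16}} \left(-27778\right) = - \frac{7}{\sqrt{17}} \left(-27778\right) = - 7 \frac{\sqrt{17}}{17} \left(-27778\right) = - \frac{7 \sqrt{17}}{17} \left(-27778\right) = 11438 \sqrt{17}$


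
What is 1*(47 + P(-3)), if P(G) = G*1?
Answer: 44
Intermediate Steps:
P(G) = G
1*(47 + P(-3)) = 1*(47 - 3) = 1*44 = 44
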